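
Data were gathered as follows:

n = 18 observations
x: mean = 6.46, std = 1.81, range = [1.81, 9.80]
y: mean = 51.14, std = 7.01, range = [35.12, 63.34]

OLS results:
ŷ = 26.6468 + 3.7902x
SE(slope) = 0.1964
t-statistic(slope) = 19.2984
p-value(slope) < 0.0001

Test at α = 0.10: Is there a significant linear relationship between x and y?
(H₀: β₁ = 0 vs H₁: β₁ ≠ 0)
Reject H₀: p-value < 0.0001 < α = 0.10. The linear relationship is significant at the 10% level.

Hypothesis test for the slope coefficient:

H₀: β₁ = 0 (no linear relationship)
H₁: β₁ ≠ 0 (linear relationship exists)

Test statistic: t = β̂₁ / SE(β̂₁) = 3.7902 / 0.1964 = 19.2984

p < 0.0001: how often a slope estimate this far from 0 (in SE units) would arise by chance if β₁ were truly 0.

Decision rule: reject H₀ if p-value < α.
p-value < 0.0001 < α = 0.10 → reject H₀.

There is sufficient evidence at the 10% significance level to conclude that a linear relationship exists between x and y.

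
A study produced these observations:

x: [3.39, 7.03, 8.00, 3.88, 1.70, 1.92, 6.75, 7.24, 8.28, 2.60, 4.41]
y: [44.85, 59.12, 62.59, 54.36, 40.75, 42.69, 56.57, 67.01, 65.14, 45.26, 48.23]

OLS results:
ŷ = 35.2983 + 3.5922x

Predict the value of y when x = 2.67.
ŷ = 44.8895

To predict y for x = 2.67, substitute into the regression equation:

ŷ = 35.2983 + 3.5922 × 2.67
ŷ = 35.2983 + 9.5912
ŷ = 44.8895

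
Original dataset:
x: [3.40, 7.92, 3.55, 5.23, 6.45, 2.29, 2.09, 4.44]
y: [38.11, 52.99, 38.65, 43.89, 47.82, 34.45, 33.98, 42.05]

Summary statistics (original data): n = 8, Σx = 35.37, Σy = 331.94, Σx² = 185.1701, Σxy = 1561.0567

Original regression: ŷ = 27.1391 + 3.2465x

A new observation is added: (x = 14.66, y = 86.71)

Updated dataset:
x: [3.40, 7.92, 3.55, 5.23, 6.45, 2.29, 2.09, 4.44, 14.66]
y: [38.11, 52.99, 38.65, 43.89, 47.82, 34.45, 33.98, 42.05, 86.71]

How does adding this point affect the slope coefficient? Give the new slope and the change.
The slope changes from 3.2465 to 4.1402 (change of +0.8937, or +27.5%).

x = 14.66 lies well outside the original x-range [2.09, 7.92] (x̄ ≈ 4.42), so this observation has high leverage and can move the slope substantially.

Step 1: Update the sums with the new point (n goes from 8 to 9)
Σx  = 35.37 + 14.66 = 50.03
Σy  = 331.94 + 86.71 = 418.65
Σx² = 185.1701 + 14.66² = 185.1701 + 214.9156 = 400.0857
Σxy = 1561.0567 + 14.66×86.71 = 1561.0567 + 1271.1686 = 2832.2253

Step 2: Recompute the slope with b₁ = (nΣxy − ΣxΣy) / (nΣx² − (Σx)²)
Numerator   = 9×2832.2253 − 50.03×418.65 = 25490.0277 − 20945.0595 = 4544.9682
Denominator = 9×400.0857 − 50.03² = 3600.7713 − 2503.0009 = 1097.7704
b₁(new) = 4544.9682 / 1097.7704 = 4.1402

(Same formula on the original sums: (8×1561.0567 − 35.37×331.94) / (8×185.1701 − 35.37²) = 747.7358 / 230.3239 = 3.2465, matching the given fit.)

Step 3: Change in slope
Δβ₁ = 4.1402 − 3.2465 = +0.8937
Relative change = +0.8937 / 3.2465 × 100% = +27.5%
→ the slope increases when the point is added.

A high-leverage point only changes the slope if it is off the original line; here y = 86.71 is above the original trend, so the slope increases.
In practice: check such a point for data-entry or measurement error; examine leverage (hᵢ) and Cook's distance rather than deleting it automatically.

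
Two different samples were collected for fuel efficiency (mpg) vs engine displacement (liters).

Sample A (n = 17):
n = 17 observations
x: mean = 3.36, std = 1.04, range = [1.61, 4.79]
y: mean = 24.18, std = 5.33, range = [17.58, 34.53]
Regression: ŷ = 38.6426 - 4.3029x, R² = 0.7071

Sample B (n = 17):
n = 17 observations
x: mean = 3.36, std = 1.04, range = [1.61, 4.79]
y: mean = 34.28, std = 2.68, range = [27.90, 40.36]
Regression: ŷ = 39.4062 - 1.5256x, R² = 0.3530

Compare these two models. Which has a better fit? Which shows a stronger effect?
Model A has the better fit (R² = 0.7071 vs 0.3530). Model A shows the stronger effect (|β₁| = 4.3029 vs 1.5256).

Model Comparison:

Fit — compare R²:
- Model A: R² = 0.7071 → 70.71% of variance in fuel efficiency explained
- Model B: R² = 0.3530 → 35.30% of variance in fuel efficiency explained
- 0.7071 > 0.3530 → Model A has the better fit

Effect size (slope magnitude):
- Model A: β₁ = -4.3029 → predicted fuel efficiency falls 4.3029 mpg per additional liter of engine displacement
- Model B: β₁ = -1.5256 → predicted fuel efficiency falls 1.5256 mpg per additional liter of engine displacement
- |-4.3029| > |-1.5256| → Model A shows the stronger marginal effect

Note: The two samples could reflect different populations, time periods, or measurement quality.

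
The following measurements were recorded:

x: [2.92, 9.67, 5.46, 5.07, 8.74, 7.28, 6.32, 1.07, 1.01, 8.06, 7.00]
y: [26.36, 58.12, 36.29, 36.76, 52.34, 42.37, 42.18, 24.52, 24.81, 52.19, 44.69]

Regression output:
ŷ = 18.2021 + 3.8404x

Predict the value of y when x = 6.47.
ŷ = 43.0495

Plug x = 6.47 into the fitted line:

ŷ = 18.2021 + 3.8404 × 6.47
ŷ = 18.2021 + 24.8474
ŷ = 43.0495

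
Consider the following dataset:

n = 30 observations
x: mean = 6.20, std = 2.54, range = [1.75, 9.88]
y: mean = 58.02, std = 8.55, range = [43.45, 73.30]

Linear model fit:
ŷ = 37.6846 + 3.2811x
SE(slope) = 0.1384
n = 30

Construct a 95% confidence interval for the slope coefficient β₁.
The 95% CI for β₁ is (2.9976, 3.5646)

Confidence interval for the slope:

The 95% CI for β₁ is: β̂₁ ± t*(α/2, n-2) × SE(β̂₁)

Step 1: Find critical t-value
- Confidence level = 0.95
- Degrees of freedom = n - 2 = 30 - 2 = 28
- t*(α/2, 28) = 2.0484

Step 2: Calculate margin of error
Margin = 2.0484 × 0.1384 = 0.2835

Step 3: Construct interval
CI = 3.2811 ± 0.2835
CI = (2.9976, 3.5646)

Interpretation: We are 95% confident that the true slope β₁ lies between 2.9976 and 3.5646.
The interval does not include 0, suggesting a significant linear relationship.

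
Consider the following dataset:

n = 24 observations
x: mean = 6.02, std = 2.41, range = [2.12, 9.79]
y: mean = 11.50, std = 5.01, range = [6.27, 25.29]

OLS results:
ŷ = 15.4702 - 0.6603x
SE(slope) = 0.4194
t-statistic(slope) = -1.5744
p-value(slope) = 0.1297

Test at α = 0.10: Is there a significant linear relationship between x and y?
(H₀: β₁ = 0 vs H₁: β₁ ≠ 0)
Since p-value = 0.1297 ≥ α = 0.10, fail to reject H₀ — the slope is not significantly different from 0.

Hypothesis test for the slope coefficient:

H₀: β₁ = 0 (no linear relationship)
H₁: β₁ ≠ 0 (linear relationship exists)

Test statistic: t = β̂₁ / SE(β̂₁) = -0.6603 / 0.4194 = -1.5744

p = 0.1297: how often a slope estimate this far from 0 (in SE units) would arise by chance if β₁ were truly 0.

Decision rule: reject H₀ if p-value < α.
p-value = 0.1297 ≥ α = 0.10 → fail to reject H₀.

At α = 0.10 the data do not provide convincing evidence of a nonzero slope.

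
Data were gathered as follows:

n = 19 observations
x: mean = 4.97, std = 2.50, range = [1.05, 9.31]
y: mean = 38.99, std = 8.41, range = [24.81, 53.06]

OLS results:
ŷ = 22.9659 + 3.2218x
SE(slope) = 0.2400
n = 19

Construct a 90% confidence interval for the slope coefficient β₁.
The 90% CI for β₁ is (2.8043, 3.6393)

Confidence interval for the slope:

The 90% CI for β₁ is: β̂₁ ± t*(α/2, n-2) × SE(β̂₁)

Step 1: Find critical t-value
- Confidence level = 0.9
- Degrees of freedom = n - 2 = 19 - 2 = 17
- t*(α/2, 17) = 1.7396

Step 2: Calculate margin of error
Margin = 1.7396 × 0.2400 = 0.4175

Step 3: Construct interval
CI = 3.2218 ± 0.4175
CI = (2.8043, 3.6393)

Interpretation: each one-unit increase in x is associated with a change in mean y of between 2.8043 and 3.6393, with 90% confidence.
The interval does not include 0, suggesting a significant linear relationship.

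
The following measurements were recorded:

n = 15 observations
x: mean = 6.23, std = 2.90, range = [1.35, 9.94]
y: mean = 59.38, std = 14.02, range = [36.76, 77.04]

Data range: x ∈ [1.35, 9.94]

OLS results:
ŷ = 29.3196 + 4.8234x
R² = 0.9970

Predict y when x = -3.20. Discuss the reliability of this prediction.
ŷ = 13.8847 (extrapolation — x = -3.20 lies outside [1.35, 9.94], so reliability is low).

Prediction calculation:
ŷ = 29.3196 + 4.8234 × (-3.20)
ŷ = 13.8847

Reliability:
- Data range: x ∈ [1.35, 9.94]
- Prediction point: x = -3.20 is 4.55 units below the observed range → this is EXTRAPOLATION, not interpolation

Why that matters here:
- The standard error of prediction grows with (x − x̄)², and x = -3.20 is far from x̄ = 6.23
- The linear relationship may not hold outside the observed range
- There are no observations near this x to validate the fitted line there

The R² = 0.9970 only validates the fit within [1.35, 9.94]; treat ŷ = 13.8847 with caution.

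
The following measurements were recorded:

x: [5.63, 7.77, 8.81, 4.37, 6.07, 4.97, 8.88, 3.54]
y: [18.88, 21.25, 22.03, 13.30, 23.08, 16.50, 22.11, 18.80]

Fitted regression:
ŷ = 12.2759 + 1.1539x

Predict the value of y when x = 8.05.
ŷ = 21.5648

Plug x = 8.05 into the fitted line:

ŷ = 12.2759 + 1.1539 × 8.05
ŷ = 12.2759 + 9.2889
ŷ = 21.5648

This is the fitted mean response at that x — an individual observation would come with a wider prediction interval.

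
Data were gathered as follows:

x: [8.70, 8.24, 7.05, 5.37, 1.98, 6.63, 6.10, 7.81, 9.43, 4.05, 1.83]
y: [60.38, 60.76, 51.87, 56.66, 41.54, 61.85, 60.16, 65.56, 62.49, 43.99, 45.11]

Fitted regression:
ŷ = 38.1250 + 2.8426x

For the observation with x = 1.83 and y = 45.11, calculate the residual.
Residual = 1.7830

The residual is the difference between the actual value and the predicted value:

Residual = y - ŷ

Step 1: Calculate predicted value
ŷ = 38.1250 + 2.8426 × 1.83
ŷ = 43.3270

Step 2: Calculate residual
Residual = 45.11 - 43.3270
Residual = 1.7830

Sign check: y > ŷ, so the point is above the line and the fit underestimates here.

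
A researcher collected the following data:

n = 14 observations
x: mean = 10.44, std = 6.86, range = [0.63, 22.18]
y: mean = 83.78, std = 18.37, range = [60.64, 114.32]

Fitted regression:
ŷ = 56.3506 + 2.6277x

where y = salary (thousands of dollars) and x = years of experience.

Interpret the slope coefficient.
For each additional year of experience, predicted salary increases by approximately 2.6277 thousand dollars.

The slope coefficient β₁ = 2.6277 represents the marginal effect of experience on salary.

Interpretation:
- Experience up by 1 year → predicted salary increases by 2.6277 thousand dollars
- This is a linear approximation: the same per-unit change is assumed across the whole observed x range
- The sign (+) gives the direction; the magnitude 2.6277 gives the size of the effect per year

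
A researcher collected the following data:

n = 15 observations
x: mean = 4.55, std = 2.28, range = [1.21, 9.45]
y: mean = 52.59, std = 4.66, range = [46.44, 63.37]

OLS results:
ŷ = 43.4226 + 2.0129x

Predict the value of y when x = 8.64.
ŷ = 60.8141

x = 8.64 lies inside the observed range [1.21, 9.45], so the fitted equation applies directly:

ŷ = 43.4226 + 2.0129 × 8.64
ŷ = 43.4226 + 17.3915
ŷ = 60.8141

This is the fitted mean response at that x — an individual observation would come with a wider prediction interval.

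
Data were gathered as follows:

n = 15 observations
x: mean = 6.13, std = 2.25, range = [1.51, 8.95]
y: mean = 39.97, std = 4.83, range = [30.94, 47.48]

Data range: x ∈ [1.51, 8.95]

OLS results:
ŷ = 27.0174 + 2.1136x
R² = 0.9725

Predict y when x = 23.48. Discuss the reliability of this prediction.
ŷ = 76.6447, but this is extrapolation (above the data range [1.51, 8.95]) and may be unreliable.

Prediction calculation:
ŷ = 27.0174 + 2.1136 × 23.48
ŷ = 76.6447

Reliability:
- Data range: x ∈ [1.51, 8.95]
- Prediction point: x = 23.48 is 14.53 units above the observed range → this is EXTRAPOLATION, not interpolation

Why that matters here:
- There are no observations near this x to validate the fitted line there
- Real relationships often flatten, saturate, or turn nonlinear at extremes
- The standard error of prediction grows with (x − x̄)², and x = 23.48 is far from x̄ = 6.13

A defensible statement: 'if the linear trend continued to x = 23.48, y would be about 76.6447' — the premise is untested.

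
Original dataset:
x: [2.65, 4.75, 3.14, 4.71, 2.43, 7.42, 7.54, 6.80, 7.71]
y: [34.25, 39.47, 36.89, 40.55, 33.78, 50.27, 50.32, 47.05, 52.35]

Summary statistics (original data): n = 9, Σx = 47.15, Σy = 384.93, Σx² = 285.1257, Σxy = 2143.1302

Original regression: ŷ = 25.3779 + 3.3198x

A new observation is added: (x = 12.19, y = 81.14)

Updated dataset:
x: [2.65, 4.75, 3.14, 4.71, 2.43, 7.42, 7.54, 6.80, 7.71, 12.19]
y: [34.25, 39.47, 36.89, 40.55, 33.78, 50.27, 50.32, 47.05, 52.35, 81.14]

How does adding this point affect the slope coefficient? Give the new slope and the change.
Adding the point moves β₁ from 3.3198 to 4.4923, i.e. it increases by 1.1725 (+35.3%).

x = 12.19 lies well outside the original x-range [2.43, 7.71] (x̄ ≈ 5.24), so this observation has high leverage and can move the slope substantially.

Step 1: Update the sums with the new point (n goes from 9 to 10)
Σx  = 47.15 + 12.19 = 59.34
Σy  = 384.93 + 81.14 = 466.07
Σx² = 285.1257 + 12.19² = 285.1257 + 148.5961 = 433.7218
Σxy = 2143.1302 + 12.19×81.14 = 2143.1302 + 989.0966 = 3132.2268

Step 2: Recompute the slope with b₁ = (nΣxy − ΣxΣy) / (nΣx² − (Σx)²)
Numerator   = 10×3132.2268 − 59.34×466.07 = 31322.2680 − 27656.5938 = 3665.6742
Denominator = 10×433.7218 − 59.34² = 4337.2180 − 3521.2356 = 815.9824
b₁(new) = 3665.6742 / 815.9824 = 4.4923

(Same formula on the original sums: (9×2143.1302 − 47.15×384.93) / (9×285.1257 − 47.15²) = 1138.7223 / 343.0088 = 3.3198, matching the given fit.)

Step 3: Change in slope
Δβ₁ = 4.4923 − 3.3198 = +1.1725
Relative change = +1.1725 / 3.3198 × 100% = +35.3%
→ the slope increases when the point is added.

Because the point sits above the extension of the original line at a high-leverage x, it tilts the fit up.
In practice: refit with and without it and report both if conclusions differ.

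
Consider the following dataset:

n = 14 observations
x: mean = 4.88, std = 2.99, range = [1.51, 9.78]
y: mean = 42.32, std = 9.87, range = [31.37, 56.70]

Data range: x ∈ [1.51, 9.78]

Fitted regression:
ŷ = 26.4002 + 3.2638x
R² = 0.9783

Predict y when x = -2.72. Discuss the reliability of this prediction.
ŷ = 17.5227, but this is extrapolation (below the data range [1.51, 9.78]) and may be unreliable.

Prediction calculation:
ŷ = 26.4002 + 3.2638 × (-2.72)
ŷ = 17.5227

Reliability:
- Data range: x ∈ [1.51, 9.78]
- Prediction point: x = -2.72 is 4.23 units below the observed range → this is EXTRAPOLATION, not interpolation

Why that matters here:
- The linear relationship may not hold outside the observed range
- R² describes fit only over the sampled x values; it says nothing about behaviour beyond them

Report the number if required, but flag clearly that it is an extrapolation.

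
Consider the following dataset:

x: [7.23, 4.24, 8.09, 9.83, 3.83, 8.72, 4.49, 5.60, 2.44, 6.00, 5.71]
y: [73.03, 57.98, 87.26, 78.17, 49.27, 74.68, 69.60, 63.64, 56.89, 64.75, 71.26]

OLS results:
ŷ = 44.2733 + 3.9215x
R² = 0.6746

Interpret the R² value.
About 67.46% of the variability in y is accounted for by the regression on x (R² = 0.6746) — a moderate linear fit.

R² (coefficient of determination) measures the proportion of variance in y explained by the regression model.

Here R² = 0.6746:
- Explained: 67.46% of the variation in y
- Unexplained (residual): 100% − 67.46% = 32.54%
- Rule of thumb (below 0.3 weak; 0.3 to below 0.7 moderate; 0.7 and above strong) → moderate

Equivalently, for simple linear regression R² = r², so |r| = √0.6746 ≈ 0.8213.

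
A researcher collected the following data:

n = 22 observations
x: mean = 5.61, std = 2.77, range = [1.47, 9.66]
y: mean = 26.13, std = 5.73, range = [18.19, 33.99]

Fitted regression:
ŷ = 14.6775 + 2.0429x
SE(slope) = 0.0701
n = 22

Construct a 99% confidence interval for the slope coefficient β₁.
The 99% CI for β₁ is (1.8434, 2.2424)

Confidence interval for the slope:

The 99% CI for β₁ is: β̂₁ ± t*(α/2, n-2) × SE(β̂₁)

Step 1: Find critical t-value
- Confidence level = 0.99
- Degrees of freedom = n - 2 = 22 - 2 = 20
- t*(α/2, 20) = 2.8453

Step 2: Calculate margin of error
Margin = 2.8453 × 0.0701 = 0.1995

Step 3: Construct interval
CI = 2.0429 ± 0.1995
CI = (1.8434, 2.2424)

Interpretation: intervals built this way capture the true β₁ in 99% of repeated samples; here the plausible range for the per-unit effect of x on y is 1.8434 to 2.2424.
Since 0 is outside the interval, a two-sided test at α = 0.01 would reject H₀: β₁ = 0.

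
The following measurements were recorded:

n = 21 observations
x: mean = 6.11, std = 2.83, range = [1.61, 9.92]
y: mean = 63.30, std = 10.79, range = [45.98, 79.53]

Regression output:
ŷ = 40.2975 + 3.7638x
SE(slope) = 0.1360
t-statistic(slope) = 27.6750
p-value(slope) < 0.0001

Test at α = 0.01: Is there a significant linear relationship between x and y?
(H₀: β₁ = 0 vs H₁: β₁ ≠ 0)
Reject H₀: p-value < 0.0001 < α = 0.01. The linear relationship is significant at the 1% level.

Hypothesis test for the slope coefficient:

H₀: β₁ = 0 (no linear relationship)
H₁: β₁ ≠ 0 (linear relationship exists)

Test statistic: t = β̂₁ / SE(β̂₁) = 3.7638 / 0.1360 = 27.6750

With df = 19, the two-sided p-value for |t| = 27.6750 is <0.0001.

Decision rule: reject H₀ if p-value < α.
p-value < 0.0001 < α = 0.01 → reject H₀.

There is sufficient evidence at the 1% significance level to conclude that a linear relationship exists between x and y.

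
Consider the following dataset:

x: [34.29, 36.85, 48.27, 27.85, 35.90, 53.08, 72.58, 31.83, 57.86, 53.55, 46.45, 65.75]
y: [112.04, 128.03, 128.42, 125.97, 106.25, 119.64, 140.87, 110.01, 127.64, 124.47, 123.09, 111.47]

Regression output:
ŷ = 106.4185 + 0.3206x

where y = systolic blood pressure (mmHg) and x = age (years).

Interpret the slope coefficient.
For each additional year of age, predicted blood pressure increases by approximately 0.3206 mmHg.

β₁ = 0.3206 is the change in predicted blood pressure (mmHg) per additional year of age.

Interpretation:
- Age up by 1 year → predicted blood pressure increases by 0.3206 mmHg
- This is a linear approximation: the same per-unit change is assumed across the whole observed x range
- The sign (+) gives the direction; the magnitude 0.3206 gives the size of the effect per year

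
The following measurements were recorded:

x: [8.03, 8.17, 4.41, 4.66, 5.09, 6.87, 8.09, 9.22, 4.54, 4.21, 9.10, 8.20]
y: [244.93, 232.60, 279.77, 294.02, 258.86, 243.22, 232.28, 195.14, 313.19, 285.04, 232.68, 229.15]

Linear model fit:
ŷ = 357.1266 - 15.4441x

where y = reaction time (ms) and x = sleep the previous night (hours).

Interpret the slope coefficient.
On average, reaction time is about 15.4441 ms lower for every extra hour of sleep.

The slope coefficient β₁ = -15.4441 represents the marginal effect of sleep on reaction time.

Interpretation:
- Sleep up by 1 hour → predicted reaction time decreases by 15.4441 ms
- The effect is assumed constant over the observed range of x (linearity)

The intercept β₀ = 357.1266 is the predicted reaction time when sleep = 0; since the smallest observed x is 4.21, this is an extrapolation and mainly anchors the line.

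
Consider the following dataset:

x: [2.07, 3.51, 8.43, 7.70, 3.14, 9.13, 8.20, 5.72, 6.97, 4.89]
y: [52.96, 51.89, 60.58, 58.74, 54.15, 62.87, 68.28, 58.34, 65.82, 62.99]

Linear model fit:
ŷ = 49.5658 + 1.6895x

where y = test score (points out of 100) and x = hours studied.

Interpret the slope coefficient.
For each additional hour of study time, predicted test score increases by approximately 1.6895 points.

β₁ = 1.6895 is the change in predicted test score (points) per additional hour of study time.

Interpretation:
- Study time up by 1 hour → predicted test score increases by 1.6895 points
- The effect is assumed constant over the observed range of x (linearity)

(β₀ = 49.5658 is the fitted value at x = 0 and is not part of the slope interpretation.)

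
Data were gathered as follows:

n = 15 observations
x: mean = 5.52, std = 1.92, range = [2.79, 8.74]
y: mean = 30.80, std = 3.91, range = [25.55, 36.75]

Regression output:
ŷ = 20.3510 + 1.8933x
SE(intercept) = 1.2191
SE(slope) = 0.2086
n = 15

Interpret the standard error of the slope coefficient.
SE(slope) = 0.2086 measures the uncertainty in the estimated slope. The coefficient is estimated precisely (SE/|β̂₁| = 11.0%).

SE(β̂₁) = 0.2086 says: if we drew many samples of n = 15 from the same population and refit each time, the fitted slopes would scatter with a standard deviation of roughly 0.2086 around the true β₁.

Relative precision:
- SE / |β̂₁| = 0.2086 / 1.8933 = 11.0%
- Rule of thumb (under 20%: precise; 20% to under 50%: moderately precise; 50% or more: imprecise) → precise

Link to interval estimation: a confidence interval for β₁ is β̂₁ ± t* × 0.2086, so SE sets the half-width per unit of t*.

What drives SE(β̂₁): larger n (here n = 15) → smaller SE; wider spread of x values → smaller SE; more residual scatter → larger SE.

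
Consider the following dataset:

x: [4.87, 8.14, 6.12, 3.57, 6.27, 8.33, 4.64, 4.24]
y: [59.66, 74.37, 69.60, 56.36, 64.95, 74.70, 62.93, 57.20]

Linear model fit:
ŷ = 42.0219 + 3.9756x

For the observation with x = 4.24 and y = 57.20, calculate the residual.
Residual = -1.6784

The residual is the difference between the actual value and the predicted value:

Residual = y - ŷ

Step 1: Calculate predicted value
ŷ = 42.0219 + 3.9756 × 4.24
ŷ = 58.8784

Step 2: Calculate residual
Residual = 57.20 - 58.8784
Residual = -1.6784

The residual is negative, so the observed y = 57.20 sits below the regression line (the line overestimates it by 1.6784).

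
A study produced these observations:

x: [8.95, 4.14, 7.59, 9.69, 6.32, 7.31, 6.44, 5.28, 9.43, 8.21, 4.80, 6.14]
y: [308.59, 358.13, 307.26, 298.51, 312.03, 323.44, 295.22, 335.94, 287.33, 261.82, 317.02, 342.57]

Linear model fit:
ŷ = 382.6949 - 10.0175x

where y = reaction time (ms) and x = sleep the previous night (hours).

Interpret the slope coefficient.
On average, reaction time is about 10.0175 ms lower for every extra hour of sleep.

β₁ = -10.0175 is the change in predicted reaction time (ms) per additional hour of sleep.

Interpretation:
- Sleep up by 1 hour → predicted reaction time decreases by 10.0175 ms
- The effect is assumed constant over the observed range of x (linearity)

(β₀ = 382.6949 is the fitted value at x = 0 and is not part of the slope interpretation.)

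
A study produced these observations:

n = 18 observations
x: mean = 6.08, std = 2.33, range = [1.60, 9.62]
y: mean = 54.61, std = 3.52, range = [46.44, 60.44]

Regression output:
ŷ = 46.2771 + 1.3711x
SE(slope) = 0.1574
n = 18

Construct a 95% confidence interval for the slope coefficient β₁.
The 95% CI for β₁ is (1.0374, 1.7048)

Confidence interval for the slope:

The 95% CI for β₁ is: β̂₁ ± t*(α/2, n-2) × SE(β̂₁)

Step 1: Find critical t-value
- Confidence level = 0.95
- Degrees of freedom = n - 2 = 18 - 2 = 16
- t*(α/2, 16) = 2.1199

Step 2: Calculate margin of error
Margin = 2.1199 × 0.1574 = 0.3337

Step 3: Construct interval
CI = 1.3711 ± 0.3337
CI = (1.0374, 1.7048)

Interpretation: intervals built this way capture the true β₁ in 95% of repeated samples; here the plausible range for the per-unit effect of x on y is 1.0374 to 1.7048.
The interval does not include 0, suggesting a significant linear relationship.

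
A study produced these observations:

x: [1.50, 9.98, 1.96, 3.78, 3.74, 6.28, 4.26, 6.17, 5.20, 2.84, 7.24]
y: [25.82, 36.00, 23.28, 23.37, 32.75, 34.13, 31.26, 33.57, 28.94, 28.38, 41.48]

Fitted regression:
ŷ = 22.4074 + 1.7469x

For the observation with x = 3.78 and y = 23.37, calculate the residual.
Residual = -5.6407

The residual is the difference between the actual value and the predicted value:

Residual = y - ŷ

Step 1: Calculate predicted value
ŷ = 22.4074 + 1.7469 × 3.78
ŷ = 29.0107

Step 2: Calculate residual
Residual = 23.37 - 29.0107
Residual = -5.6407

Sign check: y < ŷ, so the point is below the line and the fit overestimates here.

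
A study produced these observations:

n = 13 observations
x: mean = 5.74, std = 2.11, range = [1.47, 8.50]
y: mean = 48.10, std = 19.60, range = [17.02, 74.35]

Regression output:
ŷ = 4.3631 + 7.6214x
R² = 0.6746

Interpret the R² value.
R² = 0.6746 means 67.46% of the variation in y is explained by the linear relationship with x. This indicates a moderate fit.

The coefficient of determination R² is the fraction of the total variation in y that the fitted line accounts for.

Here R² = 0.6746:
- Explained: 67.46% of the variation in y
- Unexplained (residual): 100% − 67.46% = 32.54%
- Rule of thumb (below 0.3 weak; 0.3 to below 0.7 moderate; 0.7 and above strong) → moderate

Equivalently, for simple linear regression R² = r², so |r| = √0.6746 ≈ 0.8213.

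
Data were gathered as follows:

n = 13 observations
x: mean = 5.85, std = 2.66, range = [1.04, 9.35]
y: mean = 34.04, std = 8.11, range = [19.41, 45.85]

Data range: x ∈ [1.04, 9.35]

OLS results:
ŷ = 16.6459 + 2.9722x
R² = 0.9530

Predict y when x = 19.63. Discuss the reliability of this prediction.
ŷ = 74.9902 (extrapolation — x = 19.63 lies outside [1.04, 9.35], so reliability is low).

Prediction calculation:
ŷ = 16.6459 + 2.9722 × 19.63
ŷ = 74.9902

Reliability:
- Data range: x ∈ [1.04, 9.35]
- Prediction point: x = 19.63 is 10.28 units above the observed range → this is EXTRAPOLATION, not interpolation

Why that matters here:
- R² describes fit only over the sampled x values; it says nothing about behaviour beyond them
- The linear relationship may not hold outside the observed range
- Real relationships often flatten, saturate, or turn nonlinear at extremes

The R² = 0.9530 only validates the fit within [1.04, 9.35]; treat ŷ = 74.9902 with caution.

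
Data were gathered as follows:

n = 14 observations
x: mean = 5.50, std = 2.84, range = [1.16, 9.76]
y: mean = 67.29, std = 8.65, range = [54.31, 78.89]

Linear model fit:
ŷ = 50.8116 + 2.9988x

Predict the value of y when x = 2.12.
ŷ = 57.1691

Plug x = 2.12 into the fitted line:

ŷ = 50.8116 + 2.9988 × 2.12
ŷ = 50.8116 + 6.3575
ŷ = 57.1691

This is the fitted mean response at that x — an individual observation would come with a wider prediction interval.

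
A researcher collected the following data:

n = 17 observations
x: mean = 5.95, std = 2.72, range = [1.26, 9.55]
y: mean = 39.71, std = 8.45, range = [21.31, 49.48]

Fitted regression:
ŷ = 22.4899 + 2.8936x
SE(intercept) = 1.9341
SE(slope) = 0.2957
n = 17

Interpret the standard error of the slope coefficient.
SE(slope) = 0.2957 measures the uncertainty in the estimated slope. The coefficient is estimated precisely (SE/|β̂₁| = 10.2%).

SE(β̂₁) = s / √Sxx, where s is the residual standard deviation and Sxx = Σ(x − x̄)². It is the yardstick for how far β̂₁ = 2.8936 could plausibly be from the true slope.

Relative precision:
- SE / |β̂₁| = 0.2957 / 2.8936 = 10.2%
- Rule of thumb (under 20%: precise; 20% to under 50%: moderately precise; 50% or more: imprecise) → precise

Rough 95% range (±2 SE): 2.8936 ± 0.5914 → (2.3022, 3.4850).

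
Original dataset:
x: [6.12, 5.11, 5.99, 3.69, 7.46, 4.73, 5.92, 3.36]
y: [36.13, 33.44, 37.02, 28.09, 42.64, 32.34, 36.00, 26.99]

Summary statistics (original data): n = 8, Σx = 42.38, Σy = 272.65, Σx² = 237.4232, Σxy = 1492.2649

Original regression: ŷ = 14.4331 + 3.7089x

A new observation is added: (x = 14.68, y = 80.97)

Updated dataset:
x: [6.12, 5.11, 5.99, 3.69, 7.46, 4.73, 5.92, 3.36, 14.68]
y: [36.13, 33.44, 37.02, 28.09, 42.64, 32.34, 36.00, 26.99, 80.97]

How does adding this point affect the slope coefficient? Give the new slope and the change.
Adding the point moves β₁ from 3.7089 to 4.8149, i.e. it increases by 1.1060 (+29.8%).

The new point has HIGH LEVERAGE: x = 14.68 is far from the original mean x̄ = 42.38/8 ≈ 5.30 (original range [3.36, 7.46]).

Step 1: Update the sums with the new point (n goes from 8 to 9)
Σx  = 42.38 + 14.68 = 57.06
Σy  = 272.65 + 80.97 = 353.62
Σx² = 237.4232 + 14.68² = 237.4232 + 215.5024 = 452.9256
Σxy = 1492.2649 + 14.68×80.97 = 1492.2649 + 1188.6396 = 2680.9045

Step 2: Recompute the slope with b₁ = (nΣxy − ΣxΣy) / (nΣx² − (Σx)²)
Numerator   = 9×2680.9045 − 57.06×353.62 = 24128.1405 − 20177.5572 = 3950.5833
Denominator = 9×452.9256 − 57.06² = 4076.3304 − 3255.8436 = 820.4868
b₁(new) = 3950.5833 / 820.4868 = 4.8149

(Same formula on the original sums: (8×1492.2649 − 42.38×272.65) / (8×237.4232 − 42.38²) = 383.2122 / 103.3212 = 3.7089, matching the given fit.)

Step 3: Change in slope
Δβ₁ = 4.8149 − 3.7089 = +1.1060
Relative change = +1.1060 / 3.7089 × 100% = +29.8%
→ the slope increases when the point is added.

A high-leverage point only changes the slope if it is off the original line; here y = 80.97 is above the original trend, so the slope increases.
In practice: check such a point for data-entry or measurement error; investigate whether it comes from the same population as the rest of the sample.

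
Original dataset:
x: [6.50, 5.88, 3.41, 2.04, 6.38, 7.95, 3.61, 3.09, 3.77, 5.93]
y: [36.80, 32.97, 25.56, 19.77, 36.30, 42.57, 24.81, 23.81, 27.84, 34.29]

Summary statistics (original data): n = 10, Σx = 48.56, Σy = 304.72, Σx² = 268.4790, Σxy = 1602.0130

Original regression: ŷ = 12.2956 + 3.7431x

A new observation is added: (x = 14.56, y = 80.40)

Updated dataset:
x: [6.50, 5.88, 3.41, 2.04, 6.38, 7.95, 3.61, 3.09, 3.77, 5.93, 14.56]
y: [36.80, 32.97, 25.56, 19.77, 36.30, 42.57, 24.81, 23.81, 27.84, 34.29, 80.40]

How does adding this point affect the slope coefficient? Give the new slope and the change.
Adding the point moves β₁ from 3.7431 to 4.7578, i.e. it increases by 1.0147 (+27.1%).

The new point has HIGH LEVERAGE: x = 14.56 is far from the original mean x̄ = 48.56/10 ≈ 4.86 (original range [2.04, 7.95]).

Step 1: Update the sums with the new point (n goes from 10 to 11)
Σx  = 48.56 + 14.56 = 63.12
Σy  = 304.72 + 80.40 = 385.12
Σx² = 268.4790 + 14.56² = 268.4790 + 211.9936 = 480.4726
Σxy = 1602.0130 + 14.56×80.40 = 1602.0130 + 1170.6240 = 2772.6370

Step 2: Recompute the slope with b₁ = (nΣxy − ΣxΣy) / (nΣx² − (Σx)²)
Numerator   = 11×2772.6370 − 63.12×385.12 = 30499.0070 − 24308.7744 = 6190.2326
Denominator = 11×480.4726 − 63.12² = 5285.1986 − 3984.1344 = 1301.0642
b₁(new) = 6190.2326 / 1301.0642 = 4.7578

(Same formula on the original sums: (10×1602.0130 − 48.56×304.72) / (10×268.4790 − 48.56²) = 1222.9268 / 326.7164 = 3.7431, matching the given fit.)

Step 3: Change in slope
Δβ₁ = 4.7578 − 3.7431 = +1.0147
Relative change = +1.0147 / 3.7431 × 100% = +27.1%
→ the slope increases when the point is added.

A high-leverage point only changes the slope if it is off the original line; here y = 80.40 is above the original trend, so the slope increases.
In practice: examine leverage (hᵢ) and Cook's distance rather than deleting it automatically; check such a point for data-entry or measurement error.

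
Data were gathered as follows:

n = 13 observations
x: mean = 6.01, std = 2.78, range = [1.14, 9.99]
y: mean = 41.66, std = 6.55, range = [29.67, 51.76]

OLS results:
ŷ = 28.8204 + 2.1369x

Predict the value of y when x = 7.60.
ŷ = 45.0608

x = 7.60 lies inside the observed range [1.14, 9.99], so the fitted equation applies directly:

ŷ = 28.8204 + 2.1369 × 7.60
ŷ = 28.8204 + 16.2404
ŷ = 45.0608

This is a point prediction; actual observations scatter around it by roughly the residual standard deviation.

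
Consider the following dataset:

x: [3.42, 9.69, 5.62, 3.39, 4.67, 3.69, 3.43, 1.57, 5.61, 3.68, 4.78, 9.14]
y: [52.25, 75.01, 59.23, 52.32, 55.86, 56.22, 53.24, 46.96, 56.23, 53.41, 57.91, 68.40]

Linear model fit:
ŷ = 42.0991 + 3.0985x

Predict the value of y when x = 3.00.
ŷ = 51.3946

x = 3.00 lies inside the observed range [1.57, 9.69], so the fitted equation applies directly:

ŷ = 42.0991 + 3.0985 × 3.00
ŷ = 42.0991 + 9.2955
ŷ = 51.3946

This is the fitted mean response at that x — an individual observation would come with a wider prediction interval.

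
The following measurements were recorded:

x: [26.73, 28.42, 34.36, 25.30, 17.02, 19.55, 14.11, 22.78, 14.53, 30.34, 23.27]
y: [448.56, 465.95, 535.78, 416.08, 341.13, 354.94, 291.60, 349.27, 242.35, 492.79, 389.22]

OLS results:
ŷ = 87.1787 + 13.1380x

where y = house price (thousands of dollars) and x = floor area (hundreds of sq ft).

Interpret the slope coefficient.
On average, house price is about 13.1380 thousand dollars higher for every extra hundred sq ft of floor area.

β₁ = 13.1380 is the change in predicted house price (thousand dollars) per additional hundred sq ft of floor area.

Interpretation:
- Floor area up by 1 hundred sq ft → predicted house price increases by 13.1380 thousand dollars
- This is a linear approximation: the same per-unit change is assumed across the whole observed x range
- The sign (+) gives the direction; the magnitude 13.1380 gives the size of the effect per hundred sq ft

(β₀ = 87.1787 is the fitted value at x = 0 and is not part of the slope interpretation.)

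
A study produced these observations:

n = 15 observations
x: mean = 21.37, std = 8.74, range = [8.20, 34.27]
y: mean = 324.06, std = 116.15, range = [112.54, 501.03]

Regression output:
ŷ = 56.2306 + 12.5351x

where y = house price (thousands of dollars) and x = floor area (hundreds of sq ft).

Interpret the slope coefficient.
For each additional hundred sq ft of floor area, predicted house price increases by approximately 12.5351 thousand dollars.

β₁ = 12.5351 is the change in predicted house price (thousand dollars) per additional hundred sq ft of floor area.

Interpretation:
- Floor area up by 1 hundred sq ft → predicted house price increases by 12.5351 thousand dollars
- The effect is assumed constant over the observed range of x (linearity)
- The slope describes association in these data, not necessarily a causal effect

The intercept β₀ = 56.2306 is the predicted house price when floor area = 0; since the smallest observed x is 8.20, this is an extrapolation and mainly anchors the line.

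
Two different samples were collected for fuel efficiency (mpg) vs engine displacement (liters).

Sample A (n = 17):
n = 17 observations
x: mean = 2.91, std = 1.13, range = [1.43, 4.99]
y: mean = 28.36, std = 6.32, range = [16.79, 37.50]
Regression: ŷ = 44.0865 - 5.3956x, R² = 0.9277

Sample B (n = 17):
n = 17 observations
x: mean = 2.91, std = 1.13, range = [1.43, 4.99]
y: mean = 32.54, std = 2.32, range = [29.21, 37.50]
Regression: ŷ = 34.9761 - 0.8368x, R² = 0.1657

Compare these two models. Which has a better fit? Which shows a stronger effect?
Model A has the better fit (R² = 0.9277 vs 0.1657). Model A shows the stronger effect (|β₁| = 5.3956 vs 0.8368).

Model Comparison:

Which explains more variance? (R²)
- Model A: R² = 0.9277 → 92.77% of variance in fuel efficiency explained
- Model B: R² = 0.1657 → 16.57% of variance in fuel efficiency explained
- 0.9277 > 0.1657 → Model A has the better fit

Effect size (slope magnitude):
- Model A: β₁ = -5.3956 → predicted fuel efficiency falls 5.3956 mpg per additional liter of engine displacement
- Model B: β₁ = -0.8368 → predicted fuel efficiency falls 0.8368 mpg per additional liter of engine displacement
- |-5.3956| > |-0.8368| → Model A shows the stronger marginal effect

Note: A steeper slope doesn't make a better model if the scatter around the line is large.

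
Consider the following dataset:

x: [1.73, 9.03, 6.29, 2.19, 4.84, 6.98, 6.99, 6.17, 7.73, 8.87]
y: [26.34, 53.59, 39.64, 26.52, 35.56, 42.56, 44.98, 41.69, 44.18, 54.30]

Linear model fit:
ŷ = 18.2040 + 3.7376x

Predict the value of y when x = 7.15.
ŷ = 44.9278

x = 7.15 lies inside the observed range [1.73, 9.03], so the fitted equation applies directly:

ŷ = 18.2040 + 3.7376 × 7.15
ŷ = 18.2040 + 26.7238
ŷ = 44.9278

This is the fitted mean response at that x — an individual observation would come with a wider prediction interval.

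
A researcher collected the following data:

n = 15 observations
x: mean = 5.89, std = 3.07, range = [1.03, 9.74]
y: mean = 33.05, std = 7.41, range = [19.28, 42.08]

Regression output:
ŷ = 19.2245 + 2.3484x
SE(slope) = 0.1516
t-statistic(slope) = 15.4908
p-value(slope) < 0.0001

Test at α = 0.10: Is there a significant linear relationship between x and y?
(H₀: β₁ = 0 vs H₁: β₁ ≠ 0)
Reject H₀: p-value < 0.0001 < α = 0.10. The linear relationship is significant at the 10% level.

Hypothesis test for the slope coefficient:

H₀: β₁ = 0 (no linear relationship)
H₁: β₁ ≠ 0 (linear relationship exists)

Test statistic: t = β̂₁ / SE(β̂₁) = 2.3484 / 0.1516 = 15.4908

p < 0.0001: how often a slope estimate this far from 0 (in SE units) would arise by chance if β₁ were truly 0.

Decision rule: reject H₀ if p-value < α.
p-value < 0.0001 < α = 0.10 → reject H₀.

There is sufficient evidence at the 10% significance level to conclude that a linear relationship exists between x and y.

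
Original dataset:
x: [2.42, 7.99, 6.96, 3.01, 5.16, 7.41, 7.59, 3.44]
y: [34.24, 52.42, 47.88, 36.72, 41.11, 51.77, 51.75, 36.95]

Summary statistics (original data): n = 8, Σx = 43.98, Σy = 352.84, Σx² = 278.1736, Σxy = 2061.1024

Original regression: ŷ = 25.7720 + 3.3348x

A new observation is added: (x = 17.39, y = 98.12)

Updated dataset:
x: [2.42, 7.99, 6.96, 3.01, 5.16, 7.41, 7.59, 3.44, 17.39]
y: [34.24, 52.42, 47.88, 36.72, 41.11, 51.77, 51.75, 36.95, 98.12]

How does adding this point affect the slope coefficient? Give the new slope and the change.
Adding the point moves β₁ from 3.3348 to 4.2709, i.e. it increases by 0.9361 (+28.1%).

The new point has HIGH LEVERAGE: x = 17.39 is far from the original mean x̄ = 43.98/8 ≈ 5.50 (original range [2.42, 7.99]).

Step 1: Update the sums with the new point (n goes from 8 to 9)
Σx  = 43.98 + 17.39 = 61.37
Σy  = 352.84 + 98.12 = 450.96
Σx² = 278.1736 + 17.39² = 278.1736 + 302.4121 = 580.5857
Σxy = 2061.1024 + 17.39×98.12 = 2061.1024 + 1706.3068 = 3767.4092

Step 2: Recompute the slope with b₁ = (nΣxy − ΣxΣy) / (nΣx² − (Σx)²)
Numerator   = 9×3767.4092 − 61.37×450.96 = 33906.6828 − 27675.4152 = 6231.2676
Denominator = 9×580.5857 − 61.37² = 5225.2713 − 3766.2769 = 1458.9944
b₁(new) = 6231.2676 / 1458.9944 = 4.2709

(Same formula on the original sums: (8×2061.1024 − 43.98×352.84) / (8×278.1736 − 43.98²) = 970.9160 / 291.1484 = 3.3348, matching the given fit.)

Step 3: Change in slope
Δβ₁ = 4.2709 − 3.3348 = +0.9361
Relative change = +0.9361 / 3.3348 × 100% = +28.1%
→ the slope increases when the point is added.

A high-leverage point only changes the slope if it is off the original line; here y = 98.12 is above the original trend, so the slope increases.
In practice: refit with and without it and report both if conclusions differ.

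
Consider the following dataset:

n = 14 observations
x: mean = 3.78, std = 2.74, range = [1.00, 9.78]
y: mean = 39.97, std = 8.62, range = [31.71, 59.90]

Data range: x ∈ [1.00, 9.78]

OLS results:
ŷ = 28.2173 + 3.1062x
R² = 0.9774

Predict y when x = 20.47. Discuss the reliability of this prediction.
ŷ = 91.8012, but this is extrapolation (above the data range [1.00, 9.78]) and may be unreliable.

Prediction calculation:
ŷ = 28.2173 + 3.1062 × 20.47
ŷ = 91.8012

Reliability:
- Data range: x ∈ [1.00, 9.78]
- Prediction point: x = 20.47 is 10.69 units above the observed range → this is EXTRAPOLATION, not interpolation

Why that matters here:
- The standard error of prediction grows with (x − x̄)², and x = 20.47 is far from x̄ = 3.78
- Real relationships often flatten, saturate, or turn nonlinear at extremes
- There are no observations near this x to validate the fitted line there

A defensible statement: 'if the linear trend continued to x = 20.47, y would be about 91.8012' — the premise is untested.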